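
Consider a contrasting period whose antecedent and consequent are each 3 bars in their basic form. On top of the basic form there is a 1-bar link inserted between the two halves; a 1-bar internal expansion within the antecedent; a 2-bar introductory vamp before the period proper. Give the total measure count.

Basic contrasting period: 3 + 3 = 6 bars.
6 (basic form) + 1 (link) + 1 (internal expansion) + 2 (introduction) = 10.

10 measures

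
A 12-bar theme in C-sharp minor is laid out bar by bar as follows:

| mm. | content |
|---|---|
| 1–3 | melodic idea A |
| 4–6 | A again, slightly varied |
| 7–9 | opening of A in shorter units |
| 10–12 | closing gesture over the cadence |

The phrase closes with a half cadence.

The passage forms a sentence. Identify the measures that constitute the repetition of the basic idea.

measures 4–6

The presentation of a sentence is the basic idea (bars 1-3) plus its repetition (mm. 4-6); the repetition of the basic idea is therefore mm. 4-6.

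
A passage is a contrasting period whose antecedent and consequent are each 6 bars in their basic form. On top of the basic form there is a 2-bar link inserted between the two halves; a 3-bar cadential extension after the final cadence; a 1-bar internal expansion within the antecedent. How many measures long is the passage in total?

18 measures

Basic contrasting period: 6 + 6 = 12 bars.
12 (basic form) + 2 (link) + 3 (cadential extension) + 1 (internal expansion) = 18.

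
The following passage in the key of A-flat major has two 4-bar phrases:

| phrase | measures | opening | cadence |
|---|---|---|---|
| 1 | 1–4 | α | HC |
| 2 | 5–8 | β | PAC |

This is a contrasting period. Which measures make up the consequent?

measures 5–8

The phrase ending with the weaker cadence (half cadence) is the antecedent; the one ending more conclusively (perfect authentic cadence) is the consequent. The consequent is measures 5–8.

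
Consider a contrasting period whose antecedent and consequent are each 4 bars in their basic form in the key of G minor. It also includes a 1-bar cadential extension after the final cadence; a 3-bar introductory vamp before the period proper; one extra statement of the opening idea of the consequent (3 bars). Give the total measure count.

Basic contrasting period: 4 + 4 = 8 bars.
8 (basic form) + 1 (cadential extension) + 3 (introduction) + 3 (extra statement) = 15.

15 measures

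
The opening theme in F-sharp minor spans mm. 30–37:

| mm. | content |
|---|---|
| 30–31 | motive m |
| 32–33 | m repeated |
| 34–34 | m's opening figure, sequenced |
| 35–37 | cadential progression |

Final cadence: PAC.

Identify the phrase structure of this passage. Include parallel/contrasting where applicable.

sentence

Basic idea (bars 30–31) + its repetition (measures 32-33) form the presentation; fragmentation and cadence (mm. 34-37) form the continuation — the 8-bar whole is a sentence.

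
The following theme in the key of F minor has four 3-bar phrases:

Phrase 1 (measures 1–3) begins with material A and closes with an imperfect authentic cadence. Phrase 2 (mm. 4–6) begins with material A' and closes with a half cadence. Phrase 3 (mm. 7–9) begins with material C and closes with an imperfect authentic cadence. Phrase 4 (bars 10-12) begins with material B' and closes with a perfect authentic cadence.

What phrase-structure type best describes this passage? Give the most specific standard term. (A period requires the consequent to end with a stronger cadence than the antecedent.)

contrasting double period

Four phrases in two halves: the first half (mm. 1–6) ends with a half cadence, the second (mm. 7–12) with a perfect authentic cadence — a large antecedent–consequent pair, i.e. a double period.
Phrase 3 begins with different material from phrase 1, making it contrasting.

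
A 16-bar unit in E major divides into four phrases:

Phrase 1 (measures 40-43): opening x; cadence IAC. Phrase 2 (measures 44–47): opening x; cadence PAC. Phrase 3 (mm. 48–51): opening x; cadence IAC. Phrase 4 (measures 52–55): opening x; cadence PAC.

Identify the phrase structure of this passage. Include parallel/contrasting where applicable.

The cadence pattern IAC–PAC–IAC–PAC is weak–strong twice, and phrases 3–4 restate phrases 1–2: a period heard twice, not a double period (which would end weakly at phrase 2).

repeated period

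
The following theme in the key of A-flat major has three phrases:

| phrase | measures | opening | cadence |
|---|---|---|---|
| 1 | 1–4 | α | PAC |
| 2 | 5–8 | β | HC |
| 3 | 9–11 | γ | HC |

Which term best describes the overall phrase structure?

phrase group

The final phrase closes with a half cadence, which is not stronger than the preceding half cadence; the 3 phrases lack an overall antecedent–consequent design and so form a phrase group.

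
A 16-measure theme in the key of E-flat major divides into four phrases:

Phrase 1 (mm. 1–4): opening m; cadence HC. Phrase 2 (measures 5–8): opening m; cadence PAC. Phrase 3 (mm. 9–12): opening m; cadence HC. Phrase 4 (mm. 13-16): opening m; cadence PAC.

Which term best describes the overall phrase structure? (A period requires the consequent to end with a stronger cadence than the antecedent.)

repeated period

The cadence pattern HC–PAC–HC–PAC is weak–strong twice, and phrases 3–4 restate phrases 1–2: a period heard twice, not a double period (which would end weakly at phrase 2).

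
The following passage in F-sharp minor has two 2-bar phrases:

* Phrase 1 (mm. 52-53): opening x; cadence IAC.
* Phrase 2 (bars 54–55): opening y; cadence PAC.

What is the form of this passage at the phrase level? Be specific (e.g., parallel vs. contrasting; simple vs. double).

Phrase 1 ends with an imperfect authentic cadence (weaker) and phrase 2 with a perfect authentic cadence (stronger): antecedent + consequent = a period.
The two phrases open with different material (x / y), so the period is contrasting.

contrasting period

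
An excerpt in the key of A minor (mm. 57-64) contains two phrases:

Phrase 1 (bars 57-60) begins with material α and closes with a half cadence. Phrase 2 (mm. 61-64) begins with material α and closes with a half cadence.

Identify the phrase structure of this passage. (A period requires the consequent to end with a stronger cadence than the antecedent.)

Both phrases have the same opening (α) and the same cadence (half cadence): the second is a restatement, not a consequent, so this is a repeated phrase rather than a period.

repeated phrase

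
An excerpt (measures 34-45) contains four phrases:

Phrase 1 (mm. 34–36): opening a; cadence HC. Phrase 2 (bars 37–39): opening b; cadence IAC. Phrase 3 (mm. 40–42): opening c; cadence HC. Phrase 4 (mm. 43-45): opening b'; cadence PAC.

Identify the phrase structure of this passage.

Four phrases in two halves: the first half (measures 34–39) ends with an imperfect authentic cadence, the second (mm. 40-45) with a perfect authentic cadence — a large antecedent–consequent pair, i.e. a double period.
Phrase 3 begins with different material from phrase 1, making it contrasting.

contrasting double period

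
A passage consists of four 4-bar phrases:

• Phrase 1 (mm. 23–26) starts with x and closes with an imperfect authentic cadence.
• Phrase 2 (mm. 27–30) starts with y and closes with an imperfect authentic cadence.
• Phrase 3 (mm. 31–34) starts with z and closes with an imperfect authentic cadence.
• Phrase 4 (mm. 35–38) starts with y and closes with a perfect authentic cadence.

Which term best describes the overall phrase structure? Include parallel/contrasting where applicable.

Four phrases in two halves: the first half (bars 23-30) ends with an imperfect authentic cadence, the second (measures 31-38) with a perfect authentic cadence — a large antecedent–consequent pair, i.e. a double period.
Phrase 3 begins with different material from phrase 1, making it contrasting.

contrasting double period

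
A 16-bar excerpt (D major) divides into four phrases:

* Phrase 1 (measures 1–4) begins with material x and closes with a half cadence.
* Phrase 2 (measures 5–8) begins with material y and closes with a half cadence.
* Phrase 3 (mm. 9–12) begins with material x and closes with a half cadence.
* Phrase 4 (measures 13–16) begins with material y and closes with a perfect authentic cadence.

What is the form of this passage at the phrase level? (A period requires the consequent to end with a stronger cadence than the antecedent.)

Four phrases in two halves: the first half (mm. 1–8) ends with a half cadence, the second (mm. 9–16) with a perfect authentic cadence — a large antecedent–consequent pair, i.e. a double period.
Phrase 3 begins with the same material as phrase 1, making it parallel.

parallel double period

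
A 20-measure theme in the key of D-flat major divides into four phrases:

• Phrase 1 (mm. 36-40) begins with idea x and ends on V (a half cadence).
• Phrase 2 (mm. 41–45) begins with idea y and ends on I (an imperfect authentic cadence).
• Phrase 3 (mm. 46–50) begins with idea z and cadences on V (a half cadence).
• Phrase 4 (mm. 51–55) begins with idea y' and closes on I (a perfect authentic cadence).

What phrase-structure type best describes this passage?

contrasting double period

Four phrases in two halves: the first half (bars 36–45) ends with an imperfect authentic cadence, the second (measures 46–55) with a perfect authentic cadence — a large antecedent–consequent pair, i.e. a double period.
Phrase 3 begins with different material from phrase 1, making it contrasting.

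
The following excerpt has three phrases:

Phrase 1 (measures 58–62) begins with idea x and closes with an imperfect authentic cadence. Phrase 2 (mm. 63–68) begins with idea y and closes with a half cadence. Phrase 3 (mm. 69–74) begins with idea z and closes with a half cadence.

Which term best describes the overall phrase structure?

phrase group

The final phrase closes with a half cadence, which is not stronger than the preceding half cadence; the 3 phrases lack an overall antecedent–consequent design and so form a phrase group.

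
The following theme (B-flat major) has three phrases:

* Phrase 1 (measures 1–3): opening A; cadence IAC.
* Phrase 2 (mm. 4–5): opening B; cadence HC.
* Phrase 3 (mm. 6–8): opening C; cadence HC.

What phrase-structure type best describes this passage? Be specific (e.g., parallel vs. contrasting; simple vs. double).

phrase group

The final phrase closes with a half cadence, which is not stronger than the preceding half cadence; the 3 phrases lack an overall antecedent–consequent design and so form a phrase group.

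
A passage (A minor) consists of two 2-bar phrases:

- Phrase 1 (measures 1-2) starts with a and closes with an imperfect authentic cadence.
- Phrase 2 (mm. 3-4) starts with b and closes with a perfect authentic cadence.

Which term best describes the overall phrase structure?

contrasting period

Phrase 1 ends with an imperfect authentic cadence (weaker) and phrase 2 with a perfect authentic cadence (stronger): antecedent + consequent = a period.
The two phrases open with different material (a / b), so the period is contrasting.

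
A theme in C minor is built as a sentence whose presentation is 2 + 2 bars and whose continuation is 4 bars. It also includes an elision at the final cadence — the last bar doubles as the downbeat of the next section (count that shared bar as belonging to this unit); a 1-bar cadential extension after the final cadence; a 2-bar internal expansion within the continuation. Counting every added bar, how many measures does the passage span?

Basic sentence: 2 + 2 + 4 = 8 bars.
8 (basic form) + 1 (cadential extension) + 2 (internal expansion) = 11.
The elision shares a bar with the next section but does not change this unit's count.

11 measures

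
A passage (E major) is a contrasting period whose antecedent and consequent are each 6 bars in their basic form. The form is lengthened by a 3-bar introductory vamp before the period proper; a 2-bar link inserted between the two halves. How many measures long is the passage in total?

17 measures

Basic contrasting period: 6 + 6 = 12 bars.
12 (basic form) + 3 (introduction) + 2 (link) = 17.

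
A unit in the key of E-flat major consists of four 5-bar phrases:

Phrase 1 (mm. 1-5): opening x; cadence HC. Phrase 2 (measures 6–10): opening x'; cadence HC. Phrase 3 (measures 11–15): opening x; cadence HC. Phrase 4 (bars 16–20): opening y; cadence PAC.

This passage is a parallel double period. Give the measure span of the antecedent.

measures 1–10

In a double period the four phrases pair into a large antecedent (phrases 1–2, ending half cadence) and a large consequent (phrases 3–4, ending perfect authentic cadence). The antecedent spans bars 1–10.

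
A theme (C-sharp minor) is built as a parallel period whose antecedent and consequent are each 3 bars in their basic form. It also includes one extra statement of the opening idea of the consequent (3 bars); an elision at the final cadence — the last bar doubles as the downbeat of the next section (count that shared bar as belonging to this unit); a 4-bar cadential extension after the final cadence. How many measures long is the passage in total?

13 measures

Basic parallel period: 3 + 3 = 6 bars.
6 (basic form) + 3 (extra statement) + 4 (cadential extension) = 13.
The elision shares a bar with the next section but does not change this unit's count.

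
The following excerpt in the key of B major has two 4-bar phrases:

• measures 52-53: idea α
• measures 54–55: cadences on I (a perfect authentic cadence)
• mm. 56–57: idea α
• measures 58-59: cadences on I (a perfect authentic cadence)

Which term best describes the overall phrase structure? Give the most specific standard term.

Both phrases have the same opening (α) and the same cadence (perfect authentic cadence): the second is a restatement, not a consequent, so this is a repeated phrase rather than a period.

repeated phrase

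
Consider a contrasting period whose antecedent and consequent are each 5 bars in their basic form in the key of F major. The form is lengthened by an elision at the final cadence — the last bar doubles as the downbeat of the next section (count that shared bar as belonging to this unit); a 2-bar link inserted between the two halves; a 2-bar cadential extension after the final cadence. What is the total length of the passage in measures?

14 measures

Basic contrasting period: 5 + 5 = 10 bars.
10 (basic form) + 2 (link) + 2 (cadential extension) = 14.
The elision shares a bar with the next section but does not change this unit's count.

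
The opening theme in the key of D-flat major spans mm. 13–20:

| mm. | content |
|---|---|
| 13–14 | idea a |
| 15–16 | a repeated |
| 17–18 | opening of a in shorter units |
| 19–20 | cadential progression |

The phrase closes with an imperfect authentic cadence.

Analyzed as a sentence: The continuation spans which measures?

measures 17–20

After the presentation (measures 13-16), the continuation covers the fragmentation through the cadence: measures 17–20.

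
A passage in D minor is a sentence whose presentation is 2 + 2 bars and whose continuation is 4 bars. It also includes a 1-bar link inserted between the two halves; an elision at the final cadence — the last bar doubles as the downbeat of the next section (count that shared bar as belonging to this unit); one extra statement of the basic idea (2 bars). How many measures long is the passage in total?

11 measures

Basic sentence: 2 + 2 + 4 = 8 bars.
8 (basic form) + 1 (link) + 2 (extra statement) = 11.
The elision shares a bar with the next section but does not change this unit's count.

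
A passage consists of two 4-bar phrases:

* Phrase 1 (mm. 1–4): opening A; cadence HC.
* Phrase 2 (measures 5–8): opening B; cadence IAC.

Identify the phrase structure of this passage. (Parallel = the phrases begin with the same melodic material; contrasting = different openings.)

contrasting period

Phrase 1 ends with a half cadence (weaker) and phrase 2 with an imperfect authentic cadence (stronger): antecedent + consequent = a period.
The two phrases open with different material (A / B), so the period is contrasting.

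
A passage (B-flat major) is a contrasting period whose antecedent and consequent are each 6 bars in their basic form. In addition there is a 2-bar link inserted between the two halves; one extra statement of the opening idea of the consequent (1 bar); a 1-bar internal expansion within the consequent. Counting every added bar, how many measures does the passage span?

Basic contrasting period: 6 + 6 = 12 bars.
12 (basic form) + 2 (link) + 1 (extra statement) + 1 (internal expansion) = 16.

16 measures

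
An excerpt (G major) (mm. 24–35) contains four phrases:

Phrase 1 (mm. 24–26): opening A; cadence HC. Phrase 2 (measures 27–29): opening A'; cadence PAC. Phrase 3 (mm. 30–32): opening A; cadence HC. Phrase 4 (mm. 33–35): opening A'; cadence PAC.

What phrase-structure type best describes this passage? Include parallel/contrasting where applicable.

The cadence pattern HC–PAC–HC–PAC is weak–strong twice, and phrases 3–4 restate phrases 1–2: a period heard twice, not a double period (which would end weakly at phrase 2).

repeated period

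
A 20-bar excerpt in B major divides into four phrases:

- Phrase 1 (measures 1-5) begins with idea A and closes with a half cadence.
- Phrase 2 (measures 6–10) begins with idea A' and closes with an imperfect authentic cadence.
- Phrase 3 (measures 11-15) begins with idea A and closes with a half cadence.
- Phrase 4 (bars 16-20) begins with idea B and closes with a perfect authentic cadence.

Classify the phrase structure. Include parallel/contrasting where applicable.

Four phrases in two halves: the first half (mm. 1–10) ends with an imperfect authentic cadence, the second (mm. 11–20) with a perfect authentic cadence — a large antecedent–consequent pair, i.e. a double period.
Phrase 3 begins with the same material as phrase 1, making it parallel.

parallel double period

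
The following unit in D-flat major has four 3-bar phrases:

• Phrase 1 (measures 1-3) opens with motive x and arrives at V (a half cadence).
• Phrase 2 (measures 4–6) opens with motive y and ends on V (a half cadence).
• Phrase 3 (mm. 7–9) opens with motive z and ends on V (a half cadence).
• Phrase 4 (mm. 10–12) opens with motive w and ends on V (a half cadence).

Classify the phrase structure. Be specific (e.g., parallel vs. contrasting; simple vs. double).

phrase group

Phrase 4 ends with a half cadence, no stronger than phrase 2's half cadence, so the four phrases do not form a double period; nor do phrases 3–4 duplicate 1–2, so it is not a repeated period. With no phrase reaching a conclusive cadence, the passage is a phrase group.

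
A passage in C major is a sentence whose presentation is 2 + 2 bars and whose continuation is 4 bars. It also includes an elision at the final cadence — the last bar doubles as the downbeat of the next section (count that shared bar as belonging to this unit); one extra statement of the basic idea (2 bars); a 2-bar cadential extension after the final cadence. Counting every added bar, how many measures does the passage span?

Basic sentence: 2 + 2 + 4 = 8 bars.
8 (basic form) + 2 (extra statement) + 2 (cadential extension) = 12.
The elision shares a bar with the next section but does not change this unit's count.

12 measures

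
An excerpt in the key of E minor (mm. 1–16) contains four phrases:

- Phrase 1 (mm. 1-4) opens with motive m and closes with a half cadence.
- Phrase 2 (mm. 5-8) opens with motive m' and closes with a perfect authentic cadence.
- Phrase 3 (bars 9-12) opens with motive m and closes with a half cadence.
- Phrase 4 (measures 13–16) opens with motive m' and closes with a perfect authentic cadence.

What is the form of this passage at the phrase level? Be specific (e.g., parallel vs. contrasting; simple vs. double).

The cadence pattern HC–PAC–HC–PAC is weak–strong twice, and phrases 3–4 restate phrases 1–2: a period heard twice, not a double period (which would end weakly at phrase 2).

repeated period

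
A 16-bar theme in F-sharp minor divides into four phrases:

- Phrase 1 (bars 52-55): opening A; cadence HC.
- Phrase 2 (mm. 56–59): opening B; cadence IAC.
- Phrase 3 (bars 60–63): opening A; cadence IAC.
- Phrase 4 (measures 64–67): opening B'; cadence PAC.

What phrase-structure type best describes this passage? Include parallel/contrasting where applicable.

Four phrases in two halves: the first half (mm. 52–59) ends with an imperfect authentic cadence, the second (bars 60-67) with a perfect authentic cadence — a large antecedent–consequent pair, i.e. a double period.
Phrase 3 begins with the same material as phrase 1, making it parallel.

parallel double period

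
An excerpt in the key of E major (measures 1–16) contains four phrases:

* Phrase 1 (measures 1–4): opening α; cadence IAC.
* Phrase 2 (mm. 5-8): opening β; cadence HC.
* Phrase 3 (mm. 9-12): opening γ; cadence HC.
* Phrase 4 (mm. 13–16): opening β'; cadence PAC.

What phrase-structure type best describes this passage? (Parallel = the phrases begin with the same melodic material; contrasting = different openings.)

Four phrases in two halves: the first half (measures 1–8) ends with a half cadence, the second (measures 9-16) with a perfect authentic cadence — a large antecedent–consequent pair, i.e. a double period.
Phrase 3 begins with different material from phrase 1, making it contrasting.

contrasting double period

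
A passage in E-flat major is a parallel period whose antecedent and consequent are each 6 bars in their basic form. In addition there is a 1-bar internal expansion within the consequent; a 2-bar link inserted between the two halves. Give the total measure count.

Basic parallel period: 6 + 6 = 12 bars.
12 (basic form) + 1 (internal expansion) + 2 (link) = 15.

15 measures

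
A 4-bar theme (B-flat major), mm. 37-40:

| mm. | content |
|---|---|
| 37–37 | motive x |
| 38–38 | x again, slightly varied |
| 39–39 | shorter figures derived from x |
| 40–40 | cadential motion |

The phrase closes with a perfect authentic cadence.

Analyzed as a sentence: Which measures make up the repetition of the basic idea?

measures 38–38

The presentation of a sentence is the basic idea (measure 37) plus its repetition (m. 38); the repetition of the basic idea is therefore bar 38.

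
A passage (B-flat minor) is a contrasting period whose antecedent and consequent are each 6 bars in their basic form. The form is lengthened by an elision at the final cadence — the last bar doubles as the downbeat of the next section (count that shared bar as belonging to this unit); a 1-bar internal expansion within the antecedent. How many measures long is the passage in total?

Basic contrasting period: 6 + 6 = 12 bars.
12 (basic form) + 1 (internal expansion) = 13.
The elision shares a bar with the next section but does not change this unit's count.

13 measures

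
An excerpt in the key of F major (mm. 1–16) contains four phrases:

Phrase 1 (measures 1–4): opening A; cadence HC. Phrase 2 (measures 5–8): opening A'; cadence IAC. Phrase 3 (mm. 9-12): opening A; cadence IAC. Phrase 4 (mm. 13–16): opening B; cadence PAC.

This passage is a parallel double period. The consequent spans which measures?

In a double period the four phrases pair into a large antecedent (phrases 1–2, ending imperfect authentic cadence) and a large consequent (phrases 3–4, ending perfect authentic cadence). The consequent spans measures 9–16.

measures 9–16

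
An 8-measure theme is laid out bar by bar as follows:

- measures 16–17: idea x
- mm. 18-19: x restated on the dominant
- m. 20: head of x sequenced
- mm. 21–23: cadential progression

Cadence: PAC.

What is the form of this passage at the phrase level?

Basic idea (mm. 16–17) + its repetition (measures 18–19) form the presentation; fragmentation and cadence (bars 20-23) form the continuation — the 8-bar whole is a sentence.

sentence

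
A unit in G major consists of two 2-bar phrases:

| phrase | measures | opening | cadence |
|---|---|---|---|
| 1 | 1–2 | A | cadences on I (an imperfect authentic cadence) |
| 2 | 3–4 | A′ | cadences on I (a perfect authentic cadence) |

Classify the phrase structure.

Phrase 1 ends with an imperfect authentic cadence (weaker) and phrase 2 with a perfect authentic cadence (stronger): antecedent + consequent = a period.
The two phrases open with the same material (A / A′), so the period is parallel.

parallel period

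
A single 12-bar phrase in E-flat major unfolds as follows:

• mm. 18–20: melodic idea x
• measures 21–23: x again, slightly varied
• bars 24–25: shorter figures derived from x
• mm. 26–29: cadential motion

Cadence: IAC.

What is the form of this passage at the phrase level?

sentence

Basic idea (bars 18–20) + its repetition (mm. 21–23) form the presentation; fragmentation and cadence (bars 24–29) form the continuation — the 12-bar whole is a sentence.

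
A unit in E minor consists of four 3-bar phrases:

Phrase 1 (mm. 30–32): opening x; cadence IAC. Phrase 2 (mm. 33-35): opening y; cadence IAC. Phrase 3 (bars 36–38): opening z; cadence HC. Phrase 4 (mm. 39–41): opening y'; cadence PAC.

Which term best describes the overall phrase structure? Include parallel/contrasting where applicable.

contrasting double period

Four phrases in two halves: the first half (mm. 30–35) ends with an imperfect authentic cadence, the second (mm. 36-41) with a perfect authentic cadence — a large antecedent–consequent pair, i.e. a double period.
Phrase 3 begins with different material from phrase 1, making it contrasting.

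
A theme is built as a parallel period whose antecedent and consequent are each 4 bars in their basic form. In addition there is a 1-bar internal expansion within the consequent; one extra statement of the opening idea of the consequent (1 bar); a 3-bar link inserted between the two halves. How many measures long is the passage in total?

13 measures

Basic parallel period: 4 + 4 = 8 bars.
8 (basic form) + 1 (internal expansion) + 1 (extra statement) + 3 (link) = 13.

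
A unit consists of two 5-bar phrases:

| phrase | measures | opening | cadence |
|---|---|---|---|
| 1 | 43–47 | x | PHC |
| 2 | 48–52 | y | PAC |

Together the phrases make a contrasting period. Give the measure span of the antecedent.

measures 43–47

The phrase ending with the weaker cadence (Phrygian half cadence) is the antecedent; the one ending more conclusively (perfect authentic cadence) is the consequent. The antecedent is measures 43–47.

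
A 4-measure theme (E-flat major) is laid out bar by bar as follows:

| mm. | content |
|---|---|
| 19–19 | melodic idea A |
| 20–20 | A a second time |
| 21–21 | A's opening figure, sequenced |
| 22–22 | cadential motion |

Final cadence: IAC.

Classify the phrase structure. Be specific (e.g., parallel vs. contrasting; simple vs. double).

Basic idea (measure 19) + its repetition (measure 20) form the presentation; fragmentation and cadence (measures 21-22) form the continuation — the 4-bar whole is a sentence.

sentence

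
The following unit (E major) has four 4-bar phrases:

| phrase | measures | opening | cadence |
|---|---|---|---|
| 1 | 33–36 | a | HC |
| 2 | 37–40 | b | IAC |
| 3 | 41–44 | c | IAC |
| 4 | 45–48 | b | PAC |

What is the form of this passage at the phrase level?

Four phrases in two halves: the first half (measures 33–40) ends with an imperfect authentic cadence, the second (mm. 41–48) with a perfect authentic cadence — a large antecedent–consequent pair, i.e. a double period.
Phrase 3 begins with different material from phrase 1, making it contrasting.

contrasting double period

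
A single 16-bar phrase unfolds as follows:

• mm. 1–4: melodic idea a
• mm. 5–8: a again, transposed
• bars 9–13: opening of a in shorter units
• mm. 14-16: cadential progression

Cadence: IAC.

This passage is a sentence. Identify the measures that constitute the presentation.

The presentation of a sentence is the basic idea (mm. 1-4) plus its repetition (bars 5–8); the presentation is therefore bars 1–8.

measures 1–8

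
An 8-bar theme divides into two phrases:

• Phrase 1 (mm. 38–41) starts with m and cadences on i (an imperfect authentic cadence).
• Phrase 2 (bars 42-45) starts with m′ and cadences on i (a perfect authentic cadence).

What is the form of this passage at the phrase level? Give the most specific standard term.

parallel period

Phrase 1 ends with an imperfect authentic cadence (weaker) and phrase 2 with a perfect authentic cadence (stronger): antecedent + consequent = a period.
The two phrases open with the same material (m / m′), so the period is parallel.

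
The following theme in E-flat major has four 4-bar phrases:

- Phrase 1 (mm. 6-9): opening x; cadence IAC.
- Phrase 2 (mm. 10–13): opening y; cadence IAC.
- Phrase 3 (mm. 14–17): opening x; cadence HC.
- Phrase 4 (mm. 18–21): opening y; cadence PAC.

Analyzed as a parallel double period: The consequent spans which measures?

In a double period the four phrases pair into a large antecedent (phrases 1–2, ending imperfect authentic cadence) and a large consequent (phrases 3–4, ending perfect authentic cadence). The consequent spans mm. 14-21.

measures 14–21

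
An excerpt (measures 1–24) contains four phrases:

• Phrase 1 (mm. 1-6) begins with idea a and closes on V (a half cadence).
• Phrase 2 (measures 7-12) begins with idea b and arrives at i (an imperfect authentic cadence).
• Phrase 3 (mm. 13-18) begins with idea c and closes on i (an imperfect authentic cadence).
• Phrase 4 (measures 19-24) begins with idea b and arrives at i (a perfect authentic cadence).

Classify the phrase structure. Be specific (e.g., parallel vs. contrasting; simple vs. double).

contrasting double period

Four phrases in two halves: the first half (mm. 1-12) ends with an imperfect authentic cadence, the second (measures 13-24) with a perfect authentic cadence — a large antecedent–consequent pair, i.e. a double period.
Phrase 3 begins with different material from phrase 1, making it contrasting.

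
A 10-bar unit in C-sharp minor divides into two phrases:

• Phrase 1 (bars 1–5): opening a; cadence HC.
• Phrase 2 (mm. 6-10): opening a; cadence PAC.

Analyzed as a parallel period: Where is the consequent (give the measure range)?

The antecedent is the phrase ending with the weaker cadence (half cadence, phrase 1) and the consequent the one ending more conclusively (perfect authentic cadence, phrase 2); the consequent is mm. 6-10.

measures 6–10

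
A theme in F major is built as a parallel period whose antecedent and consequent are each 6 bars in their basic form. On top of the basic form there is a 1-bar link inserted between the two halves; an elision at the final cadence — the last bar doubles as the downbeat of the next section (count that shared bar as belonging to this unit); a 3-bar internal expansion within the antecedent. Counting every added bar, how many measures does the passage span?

16 measures

Basic parallel period: 6 + 6 = 12 bars.
12 (basic form) + 1 (link) + 3 (internal expansion) = 16.
The elision shares a bar with the next section but does not change this unit's count.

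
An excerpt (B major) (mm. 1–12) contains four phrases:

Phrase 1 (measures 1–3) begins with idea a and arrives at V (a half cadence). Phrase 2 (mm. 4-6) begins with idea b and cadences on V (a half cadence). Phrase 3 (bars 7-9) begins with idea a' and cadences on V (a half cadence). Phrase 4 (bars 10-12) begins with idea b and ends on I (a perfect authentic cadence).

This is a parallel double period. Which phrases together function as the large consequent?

phrases 3 and 4

In a double period the first pair of phrases (ending half cadence) is the large antecedent and the second pair (ending perfect authentic cadence) is the large consequent; the consequent is phrases 3 and 4.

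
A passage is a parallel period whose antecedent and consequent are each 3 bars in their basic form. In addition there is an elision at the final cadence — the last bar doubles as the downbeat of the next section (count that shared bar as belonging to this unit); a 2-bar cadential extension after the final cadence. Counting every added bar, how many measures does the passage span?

8 measures

Basic parallel period: 3 + 3 = 6 bars.
6 (basic form) + 2 (cadential extension) = 8.
The elision shares a bar with the next section but does not change this unit's count.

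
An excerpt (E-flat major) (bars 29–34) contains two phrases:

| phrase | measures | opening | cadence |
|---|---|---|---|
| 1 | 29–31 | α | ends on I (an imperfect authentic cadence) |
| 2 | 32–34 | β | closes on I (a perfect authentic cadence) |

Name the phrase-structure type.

Phrase 1 ends with an imperfect authentic cadence (weaker) and phrase 2 with a perfect authentic cadence (stronger): antecedent + consequent = a period.
The two phrases open with different material (α / β), so the period is contrasting.

contrasting period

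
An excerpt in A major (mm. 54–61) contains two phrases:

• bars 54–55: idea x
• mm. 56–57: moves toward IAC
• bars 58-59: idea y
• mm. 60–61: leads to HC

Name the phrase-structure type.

The second phrase closes with a half cadence, which is not stronger than the first phrase's imperfect authentic cadence; without a weak→strong cadential pair there is no antecedent–consequent relationship, so this is a phrase group rather than a period.

phrase group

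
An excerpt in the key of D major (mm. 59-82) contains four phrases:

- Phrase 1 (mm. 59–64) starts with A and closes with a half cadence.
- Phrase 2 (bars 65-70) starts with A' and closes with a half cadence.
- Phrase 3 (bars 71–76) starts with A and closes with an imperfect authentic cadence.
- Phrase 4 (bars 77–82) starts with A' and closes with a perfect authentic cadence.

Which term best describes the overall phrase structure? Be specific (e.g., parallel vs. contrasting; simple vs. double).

parallel double period

Four phrases in two halves: the first half (bars 59–70) ends with a half cadence, the second (bars 71–82) with a perfect authentic cadence — a large antecedent–consequent pair, i.e. a double period.
Phrase 3 begins with the same material as phrase 1, making it parallel.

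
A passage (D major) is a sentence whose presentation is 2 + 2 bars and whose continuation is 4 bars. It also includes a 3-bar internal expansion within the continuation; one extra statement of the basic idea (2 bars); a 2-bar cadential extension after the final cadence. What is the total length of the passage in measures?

Basic sentence: 2 + 2 + 4 = 8 bars.
8 (basic form) + 3 (internal expansion) + 2 (extra statement) + 2 (cadential extension) = 15.

15 measures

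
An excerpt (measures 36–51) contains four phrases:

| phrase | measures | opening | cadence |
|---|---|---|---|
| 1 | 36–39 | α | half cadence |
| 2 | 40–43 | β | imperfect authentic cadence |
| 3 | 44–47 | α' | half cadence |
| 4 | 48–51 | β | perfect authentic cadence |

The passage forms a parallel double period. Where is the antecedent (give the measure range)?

measures 36–43

In a double period the four phrases pair into a large antecedent (phrases 1–2, ending imperfect authentic cadence) and a large consequent (phrases 3–4, ending perfect authentic cadence). The antecedent spans bars 36–43.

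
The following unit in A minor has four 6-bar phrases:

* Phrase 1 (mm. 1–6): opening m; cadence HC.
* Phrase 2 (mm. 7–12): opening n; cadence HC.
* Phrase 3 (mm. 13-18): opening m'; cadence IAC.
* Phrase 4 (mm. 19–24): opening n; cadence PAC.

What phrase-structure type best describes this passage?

parallel double period

Four phrases in two halves: the first half (mm. 1–12) ends with a half cadence, the second (bars 13-24) with a perfect authentic cadence — a large antecedent–consequent pair, i.e. a double period.
Phrase 3 begins with the same material as phrase 1, making it parallel.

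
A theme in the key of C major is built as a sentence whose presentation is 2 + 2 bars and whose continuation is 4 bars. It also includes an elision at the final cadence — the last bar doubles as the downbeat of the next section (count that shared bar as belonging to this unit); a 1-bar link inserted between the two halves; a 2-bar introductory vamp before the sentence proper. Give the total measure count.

11 measures

Basic sentence: 2 + 2 + 4 = 8 bars.
8 (basic form) + 1 (link) + 2 (introduction) = 11.
The elision shares a bar with the next section but does not change this unit's count.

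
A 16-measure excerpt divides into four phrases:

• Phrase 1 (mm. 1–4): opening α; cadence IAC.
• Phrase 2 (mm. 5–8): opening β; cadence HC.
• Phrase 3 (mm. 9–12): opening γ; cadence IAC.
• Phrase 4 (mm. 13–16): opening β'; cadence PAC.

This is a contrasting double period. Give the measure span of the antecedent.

measures 1–8

In a double period the first pair of phrases (ending half cadence) is the large antecedent and the second pair (ending perfect authentic cadence) is the large consequent; the antecedent is measures 1–8.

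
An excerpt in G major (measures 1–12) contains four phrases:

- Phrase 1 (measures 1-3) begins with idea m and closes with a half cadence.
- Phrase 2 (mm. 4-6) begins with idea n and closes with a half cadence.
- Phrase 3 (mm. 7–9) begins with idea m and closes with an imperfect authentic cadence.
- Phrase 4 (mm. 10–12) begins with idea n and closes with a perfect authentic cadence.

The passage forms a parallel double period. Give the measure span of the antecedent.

measures 1–6

In a double period the first pair of phrases (ending half cadence) is the large antecedent and the second pair (ending perfect authentic cadence) is the large consequent; the antecedent is measures 1–6.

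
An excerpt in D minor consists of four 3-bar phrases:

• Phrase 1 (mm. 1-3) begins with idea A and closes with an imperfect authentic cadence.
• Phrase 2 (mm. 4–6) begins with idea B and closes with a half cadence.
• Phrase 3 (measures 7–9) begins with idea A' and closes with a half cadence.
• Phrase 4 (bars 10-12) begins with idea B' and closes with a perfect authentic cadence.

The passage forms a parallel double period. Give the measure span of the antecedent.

In a double period the first pair of phrases (ending half cadence) is the large antecedent and the second pair (ending perfect authentic cadence) is the large consequent; the antecedent is measures 1–6.

measures 1–6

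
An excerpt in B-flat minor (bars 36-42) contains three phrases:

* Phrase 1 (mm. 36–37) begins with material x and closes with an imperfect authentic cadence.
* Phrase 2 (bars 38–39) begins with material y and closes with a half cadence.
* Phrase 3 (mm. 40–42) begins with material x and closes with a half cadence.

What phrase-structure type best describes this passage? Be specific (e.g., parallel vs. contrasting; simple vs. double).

phrase group

The final phrase closes with a half cadence, which is not stronger than the preceding half cadence; the 3 phrases lack an overall antecedent–consequent design and so form a phrase group.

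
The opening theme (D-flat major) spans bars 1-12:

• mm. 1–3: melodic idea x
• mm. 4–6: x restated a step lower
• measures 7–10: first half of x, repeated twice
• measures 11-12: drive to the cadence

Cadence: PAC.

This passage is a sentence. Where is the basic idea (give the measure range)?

measures 1–3

The presentation of a sentence is the basic idea (measures 1-3) plus its repetition (measures 4–6); the basic idea is therefore mm. 1–3.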